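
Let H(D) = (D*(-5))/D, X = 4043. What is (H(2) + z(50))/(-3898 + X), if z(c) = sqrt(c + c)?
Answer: 1/29 ≈ 0.034483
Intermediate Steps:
H(D) = -5 (H(D) = (-5*D)/D = -5)
z(c) = sqrt(2)*sqrt(c) (z(c) = sqrt(2*c) = sqrt(2)*sqrt(c))
(H(2) + z(50))/(-3898 + X) = (-5 + sqrt(2)*sqrt(50))/(-3898 + 4043) = (-5 + sqrt(2)*(5*sqrt(2)))/145 = (-5 + 10)*(1/145) = 5*(1/145) = 1/29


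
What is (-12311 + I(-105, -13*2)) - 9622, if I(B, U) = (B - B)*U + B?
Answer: -22038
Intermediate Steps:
I(B, U) = B (I(B, U) = 0*U + B = 0 + B = B)
(-12311 + I(-105, -13*2)) - 9622 = (-12311 - 105) - 9622 = -12416 - 9622 = -22038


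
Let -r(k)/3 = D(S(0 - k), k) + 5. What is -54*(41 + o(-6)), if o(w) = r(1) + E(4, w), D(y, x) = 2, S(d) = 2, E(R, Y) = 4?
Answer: -1296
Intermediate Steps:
r(k) = -21 (r(k) = -3*(2 + 5) = -3*7 = -21)
o(w) = -17 (o(w) = -21 + 4 = -17)
-54*(41 + o(-6)) = -54*(41 - 17) = -54*24 = -1296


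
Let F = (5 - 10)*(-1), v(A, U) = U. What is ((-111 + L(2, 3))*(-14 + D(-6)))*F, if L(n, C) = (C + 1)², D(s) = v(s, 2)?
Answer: 5700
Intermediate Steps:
D(s) = 2
F = 5 (F = -5*(-1) = 5)
L(n, C) = (1 + C)²
((-111 + L(2, 3))*(-14 + D(-6)))*F = ((-111 + (1 + 3)²)*(-14 + 2))*5 = ((-111 + 4²)*(-12))*5 = ((-111 + 16)*(-12))*5 = -95*(-12)*5 = 1140*5 = 5700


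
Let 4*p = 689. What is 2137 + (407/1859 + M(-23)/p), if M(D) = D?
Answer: 19141874/8957 ≈ 2137.1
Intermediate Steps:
p = 689/4 (p = (1/4)*689 = 689/4 ≈ 172.25)
2137 + (407/1859 + M(-23)/p) = 2137 + (407/1859 - 23/689/4) = 2137 + (407*(1/1859) - 23*4/689) = 2137 + (37/169 - 92/689) = 2137 + 765/8957 = 19141874/8957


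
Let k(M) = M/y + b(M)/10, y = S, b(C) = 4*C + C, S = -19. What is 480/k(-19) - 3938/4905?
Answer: -4775746/83385 ≈ -57.273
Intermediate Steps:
b(C) = 5*C
y = -19
k(M) = 17*M/38 (k(M) = M/(-19) + (5*M)/10 = M*(-1/19) + (5*M)*(1/10) = -M/19 + M/2 = 17*M/38)
480/k(-19) - 3938/4905 = 480/(((17/38)*(-19))) - 3938/4905 = 480/(-17/2) - 3938*1/4905 = 480*(-2/17) - 3938/4905 = -960/17 - 3938/4905 = -4775746/83385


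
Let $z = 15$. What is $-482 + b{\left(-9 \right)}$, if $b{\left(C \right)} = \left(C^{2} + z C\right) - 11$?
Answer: $-547$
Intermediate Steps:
$b{\left(C \right)} = -11 + C^{2} + 15 C$ ($b{\left(C \right)} = \left(C^{2} + 15 C\right) - 11 = -11 + C^{2} + 15 C$)
$-482 + b{\left(-9 \right)} = -482 + \left(-11 + \left(-9\right)^{2} + 15 \left(-9\right)\right) = -482 - 65 = -547$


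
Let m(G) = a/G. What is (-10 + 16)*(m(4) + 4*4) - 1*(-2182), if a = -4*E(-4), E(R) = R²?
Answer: 2182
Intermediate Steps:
a = -64 (a = -4*(-4)² = -4*16 = -64)
m(G) = -64/G
(-10 + 16)*(m(4) + 4*4) - 1*(-2182) = (-10 + 16)*(-64/4 + 4*4) - 1*(-2182) = 6*(-64*¼ + 16) + 2182 = 6*(-16 + 16) + 2182 = 6*0 + 2182 = 0 + 2182 = 2182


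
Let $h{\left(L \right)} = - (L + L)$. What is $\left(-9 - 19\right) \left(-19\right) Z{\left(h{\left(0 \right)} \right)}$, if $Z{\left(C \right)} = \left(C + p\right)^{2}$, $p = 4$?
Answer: $8512$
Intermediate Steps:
$h{\left(L \right)} = - 2 L$
$Z{\left(C \right)} = \left(4 + C\right)^{2}$ ($Z{\left(C \right)} = \left(C + 4\right)^{2} = \left(4 + C\right)^{2}$)
$\left(-9 - 19\right) \left(-19\right) Z{\left(h{\left(0 \right)} \right)} = \left(-9 - 19\right) \left(-19\right) \left(4 - 0\right)^{2} = \left(-28\right) \left(-19\right) \left(4 + 0\right)^{2} = 532 \cdot 4^{2} = 532 \cdot 16 = 8512$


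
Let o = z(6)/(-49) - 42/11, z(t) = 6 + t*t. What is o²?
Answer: 129600/5929 ≈ 21.859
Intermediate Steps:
z(t) = 6 + t²
o = -360/77 (o = (6 + 6²)/(-49) - 42/11 = (6 + 36)*(-1/49) - 42*1/11 = 42*(-1/49) - 42/11 = -6/7 - 42/11 = -360/77 ≈ -4.6753)
o² = (-360/77)² = 129600/5929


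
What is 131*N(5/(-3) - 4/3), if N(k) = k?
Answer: -393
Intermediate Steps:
131*N(5/(-3) - 4/3) = 131*(5/(-3) - 4/3) = 131*(5*(-⅓) - 4*⅓) = 131*(-5/3 - 4/3) = 131*(-3) = -393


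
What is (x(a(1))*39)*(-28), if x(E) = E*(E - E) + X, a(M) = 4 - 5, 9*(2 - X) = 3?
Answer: -1820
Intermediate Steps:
X = 5/3 (X = 2 - ⅑*3 = 2 - ⅓ = 5/3 ≈ 1.6667)
a(M) = -1
x(E) = 5/3 (x(E) = E*(E - E) + 5/3 = E*0 + 5/3 = 0 + 5/3 = 5/3)
(x(a(1))*39)*(-28) = ((5/3)*39)*(-28) = 65*(-28) = -1820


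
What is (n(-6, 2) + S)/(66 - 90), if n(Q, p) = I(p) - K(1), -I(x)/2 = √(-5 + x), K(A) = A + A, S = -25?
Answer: 9/8 + I*√3/12 ≈ 1.125 + 0.14434*I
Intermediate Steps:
K(A) = 2*A
I(x) = -2*√(-5 + x)
n(Q, p) = -2 - 2*√(-5 + p) (n(Q, p) = -2*√(-5 + p) - 2 = -2 - 2*√(-5 + p))
(n(-6, 2) + S)/(66 - 90) = ((-2 - 2*√(-5 + 2)) - 25)/(66 - 90) = ((-2 - 2*I*√3) - 25)/(-24) = ((-2 - 2*I*√3) - 25)*(-1/24) = (-27 - 2*I*√3)*(-1/24) = 9/8 + I*√3/12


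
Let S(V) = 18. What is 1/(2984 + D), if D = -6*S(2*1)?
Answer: 1/2876 ≈ 0.00034771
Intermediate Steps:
D = -108 (D = -6*18 = -108)
1/(2984 + D) = 1/(2984 - 108) = 1/2876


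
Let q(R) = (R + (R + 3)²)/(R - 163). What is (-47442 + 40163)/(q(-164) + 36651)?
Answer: -2380233/11959120 ≈ -0.19903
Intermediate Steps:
q(R) = (R + (3 + R)²)/(-163 + R)
(-47442 + 40163)/(q(-164) + 36651) = (-47442 + 40163)/((-164 + (3 - 164)²)/(-163 - 164) + 36651) = -7279/((-164 + (-161)²)/(-327) + 36651) = -7279/(-(-164 + 25921)/327 + 36651) = -7279/(-1/327*25757 + 36651) = -7279/(-25757/327 + 36651) = -7279/11959120/327 = -7279*327/11959120 = -2380233/11959120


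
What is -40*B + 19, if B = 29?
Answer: -1141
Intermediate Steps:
-40*B + 19 = -40*29 + 19 = -1160 + 19 = -1141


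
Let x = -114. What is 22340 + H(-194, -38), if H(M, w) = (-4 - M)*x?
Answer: 680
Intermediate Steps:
H(M, w) = 456 + 114*M (H(M, w) = (-4 - M)*(-114) = 456 + 114*M)
22340 + H(-194, -38) = 22340 + (456 + 114*(-194)) = 22340 + (456 - 22116) = 22340 - 21660 = 680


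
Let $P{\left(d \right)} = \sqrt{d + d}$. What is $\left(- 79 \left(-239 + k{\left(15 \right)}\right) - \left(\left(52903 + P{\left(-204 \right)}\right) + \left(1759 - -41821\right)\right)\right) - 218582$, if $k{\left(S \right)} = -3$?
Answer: $-295947 - 2 i \sqrt{102} \approx -2.9595 \cdot 10^{5} - 20.199 i$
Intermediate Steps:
$P{\left(d \right)} = \sqrt{2} \sqrt{d}$ ($P{\left(d \right)} = \sqrt{2 d} = \sqrt{2} \sqrt{d}$)
$\left(- 79 \left(-239 + k{\left(15 \right)}\right) - \left(\left(52903 + P{\left(-204 \right)}\right) + \left(1759 - -41821\right)\right)\right) - 218582 = \left(- 79 \left(-239 - 3\right) - \left(\left(52903 + \sqrt{2} \sqrt{-204}\right) + \left(1759 - -41821\right)\right)\right) - 218582 = \left(\left(-79\right) \left(-242\right) - \left(\left(52903 + \sqrt{2} \cdot 2 i \sqrt{51}\right) + \left(1759 + 41821\right)\right)\right) - 218582 = \left(19118 - \left(\left(52903 + 2 i \sqrt{102}\right) + 43580\right)\right) - 218582 = \left(19118 - \left(96483 + 2 i \sqrt{102}\right)\right) - 218582 = \left(-77365 - 2 i \sqrt{102}\right) - 218582 = -295947 - 2 i \sqrt{102}$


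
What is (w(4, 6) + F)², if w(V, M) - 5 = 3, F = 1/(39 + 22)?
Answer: 239121/3721 ≈ 64.263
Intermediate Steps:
F = 1/61 ≈ 0.016393
w(V, M) = 8 (w(V, M) = 5 + 3 = 8)
(w(4, 6) + F)² = (8 + 1/61)² = (489/61)² = 239121/3721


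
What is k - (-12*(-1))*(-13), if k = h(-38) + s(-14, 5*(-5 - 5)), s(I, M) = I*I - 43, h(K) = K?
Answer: 271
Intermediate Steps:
s(I, M) = -43 + I**2 (s(I, M) = I**2 - 43 = -43 + I**2)
k = 115 (k = -38 + (-43 + (-14)**2) = -38 + (-43 + 196) = -38 + 153 = 115)
k - (-12*(-1))*(-13) = 115 - (-12*(-1))*(-13) = 115 - 12*(-13) = 115 - 1*(-156) = 115 + 156 = 271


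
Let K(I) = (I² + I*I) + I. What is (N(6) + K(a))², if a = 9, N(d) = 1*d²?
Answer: 42849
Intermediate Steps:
N(d) = d²
K(I) = I + 2*I² (K(I) = (I² + I²) + I = 2*I² + I = I + 2*I²)
(N(6) + K(a))² = (6² + 9*(1 + 2*9))² = (36 + 9*(1 + 18))² = (36 + 9*19)² = (36 + 171)² = 207² = 42849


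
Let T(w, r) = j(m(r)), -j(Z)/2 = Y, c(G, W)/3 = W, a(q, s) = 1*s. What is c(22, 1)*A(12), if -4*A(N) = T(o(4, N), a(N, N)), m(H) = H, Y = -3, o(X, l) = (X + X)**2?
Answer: -9/2 ≈ -4.5000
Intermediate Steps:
a(q, s) = s
o(X, l) = 4*X**2 (o(X, l) = (2*X)**2 = 4*X**2)
c(G, W) = 3*W
j(Z) = 6 (j(Z) = -2*(-3) = 6)
T(w, r) = 6
A(N) = -3/2 (A(N) = -1/4*6 = -3/2)
c(22, 1)*A(12) = (3*1)*(-3/2) = 3*(-3/2) = -9/2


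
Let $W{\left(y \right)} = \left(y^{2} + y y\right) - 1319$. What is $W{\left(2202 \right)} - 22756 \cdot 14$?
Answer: $9377705$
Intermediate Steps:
$W{\left(y \right)} = -1319 + 2 y^{2}$ ($W{\left(y \right)} = \left(y^{2} + y^{2}\right) - 1319 = 2 y^{2} - 1319 = -1319 + 2 y^{2}$)
$W{\left(2202 \right)} - 22756 \cdot 14 = \left(-1319 + 2 \cdot 2202^{2}\right) - 22756 \cdot 14 = \left(-1319 + 2 \cdot 4848804\right) - 318584 = \left(-1319 + 9697608\right) - 318584 = 9696289 - 318584 = 9377705$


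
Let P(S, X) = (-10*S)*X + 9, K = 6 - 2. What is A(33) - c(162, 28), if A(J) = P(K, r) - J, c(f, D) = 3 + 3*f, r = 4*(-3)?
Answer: -33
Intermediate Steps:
r = -12
K = 4
P(S, X) = 9 - 10*S*X (P(S, X) = -10*S*X + 9 = 9 - 10*S*X)
A(J) = 489 - J (A(J) = (9 - 10*4*(-12)) - J = (9 + 480) - J = 489 - J)
A(33) - c(162, 28) = (489 - 1*33) - (3 + 3*162) = (489 - 33) - (3 + 486) = 456 - 1*489 = 456 - 489 = -33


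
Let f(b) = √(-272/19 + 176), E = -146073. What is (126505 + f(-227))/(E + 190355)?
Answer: 126505/44282 + 16*√57/420679 ≈ 2.8571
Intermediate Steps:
f(b) = 32*√57/19 (f(b) = √(-272*1/19 + 176) = √(-272/19 + 176) = √(3072/19) = 32*√57/19)
(126505 + f(-227))/(E + 190355) = (126505 + 32*√57/19)/(-146073 + 190355) = (126505 + 32*√57/19)/44282 = (126505 + 32*√57/19)*(1/44282) = 126505/44282 + 16*√57/420679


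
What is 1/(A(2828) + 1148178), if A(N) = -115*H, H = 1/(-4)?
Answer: 4/4592827 ≈ 8.7092e-7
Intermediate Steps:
H = -¼ ≈ -0.25000
A(N) = 115/4 (A(N) = -115*(-¼) = 115/4)
1/(A(2828) + 1148178) = 1/(115/4 + 1148178) = 1/(4592827/4) = 4/4592827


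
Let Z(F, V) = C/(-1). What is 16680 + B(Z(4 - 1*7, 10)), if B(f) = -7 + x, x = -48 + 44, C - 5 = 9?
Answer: 16669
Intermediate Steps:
C = 14 (C = 5 + 9 = 14)
x = -4
Z(F, V) = -14 (Z(F, V) = 14/(-1) = 14*(-1) = -14)
B(f) = -11 (B(f) = -7 - 4 = -11)
16680 + B(Z(4 - 1*7, 10)) = 16680 - 11 = 16669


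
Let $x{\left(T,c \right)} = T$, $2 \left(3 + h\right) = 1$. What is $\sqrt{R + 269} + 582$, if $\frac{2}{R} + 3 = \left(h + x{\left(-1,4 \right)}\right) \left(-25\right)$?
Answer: $582 + \frac{\sqrt{45465}}{13} \approx 598.4$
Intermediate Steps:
$h = - \frac{5}{2}$ ($h = -3 + \frac{1}{2} \cdot 1 = -3 + \frac{1}{2} = - \frac{5}{2} \approx -2.5$)
$R = \frac{4}{169}$ ($R = \frac{2}{-3 + \left(- \frac{5}{2} - 1\right) \left(-25\right)} = \frac{2}{-3 - - \frac{175}{2}} = \frac{2}{-3 + \frac{175}{2}} = \frac{2}{\frac{169}{2}} = 2 \cdot \frac{2}{169} = \frac{4}{169} \approx 0.023669$)
$\sqrt{R + 269} + 582 = \sqrt{\frac{4}{169} + 269} + 582 = \sqrt{\frac{45465}{169}} + 582 = \frac{\sqrt{45465}}{13} + 582 = 582 + \frac{\sqrt{45465}}{13}$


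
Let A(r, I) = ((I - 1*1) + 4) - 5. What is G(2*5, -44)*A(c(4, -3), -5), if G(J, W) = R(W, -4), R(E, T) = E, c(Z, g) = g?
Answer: 308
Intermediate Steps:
A(r, I) = -2 + I (A(r, I) = ((I - 1) + 4) - 5 = ((-1 + I) + 4) - 5 = (3 + I) - 5 = -2 + I)
G(J, W) = W
G(2*5, -44)*A(c(4, -3), -5) = -44*(-2 - 5) = -44*(-7) = 308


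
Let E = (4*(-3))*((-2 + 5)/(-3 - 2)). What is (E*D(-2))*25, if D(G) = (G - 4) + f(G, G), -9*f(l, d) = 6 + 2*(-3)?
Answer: -1080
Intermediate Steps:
f(l, d) = 0 (f(l, d) = -(6 + 2*(-3))/9 = -(6 - 6)/9 = -1/9*0 = 0)
E = 36/5 (E = -36/(-5) = -36*(-1)/5 = -12*(-3/5) = 36/5 ≈ 7.2000)
D(G) = -4 + G (D(G) = (G - 4) + 0 = (-4 + G) + 0 = -4 + G)
(E*D(-2))*25 = (36*(-4 - 2)/5)*25 = ((36/5)*(-6))*25 = -216/5*25 = -1080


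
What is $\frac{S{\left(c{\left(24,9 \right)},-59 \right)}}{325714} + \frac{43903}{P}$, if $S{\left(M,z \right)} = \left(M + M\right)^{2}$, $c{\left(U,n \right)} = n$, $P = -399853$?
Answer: $- \frac{7085134685}{65118860021} \approx -0.1088$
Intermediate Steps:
$S{\left(M,z \right)} = 4 M^{2}$ ($S{\left(M,z \right)} = \left(2 M\right)^{2} = 4 M^{2}$)
$\frac{S{\left(c{\left(24,9 \right)},-59 \right)}}{325714} + \frac{43903}{P} = \frac{4 \cdot 9^{2}}{325714} + \frac{43903}{-399853} = 4 \cdot 81 \cdot \frac{1}{325714} + 43903 \left(- \frac{1}{399853}\right) = 324 \cdot \frac{1}{325714} - \frac{43903}{399853} = \frac{162}{162857} - \frac{43903}{399853} = - \frac{7085134685}{65118860021}$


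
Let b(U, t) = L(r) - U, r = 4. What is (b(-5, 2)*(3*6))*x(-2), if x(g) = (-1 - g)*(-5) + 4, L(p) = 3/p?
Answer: -207/2 ≈ -103.50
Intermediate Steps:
b(U, t) = 3/4 - U
x(g) = 9 + 5*g (x(g) = (5 + 5*g) + 4 = 9 + 5*g)
(b(-5, 2)*(3*6))*x(-2) = ((3/4 - 1*(-5))*(3*6))*(9 + 5*(-2)) = ((3/4 + 5)*18)*(9 - 10) = ((23/4)*18)*(-1) = (207/2)*(-1) = -207/2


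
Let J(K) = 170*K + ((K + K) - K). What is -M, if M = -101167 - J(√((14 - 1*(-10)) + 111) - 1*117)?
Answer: 81160 + 513*√15 ≈ 83147.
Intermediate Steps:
J(K) = 171*K (J(K) = 170*K + (2*K - K) = 170*K + K = 171*K)
M = -81160 - 513*√15 (M = -101167 - 171*(√((14 - 1*(-10)) + 111) - 1*117) = -101167 - 171*(√((14 + 10) + 111) - 117) = -101167 - 171*(√(24 + 111) - 117) = -101167 - 171*(√135 - 117) = -101167 - 171*(3*√15 - 117) = -101167 - 171*(-117 + 3*√15) = -101167 - (-20007 + 513*√15) = -101167 + (20007 - 513*√15) = -81160 - 513*√15 ≈ -83147.)
-M = -(-81160 - 513*√15) = 81160 + 513*√15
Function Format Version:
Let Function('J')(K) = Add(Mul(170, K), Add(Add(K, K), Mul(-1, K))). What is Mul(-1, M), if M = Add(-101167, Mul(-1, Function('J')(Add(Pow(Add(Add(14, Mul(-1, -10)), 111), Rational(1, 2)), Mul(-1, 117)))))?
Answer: Add(81160, Mul(513, Pow(15, Rational(1, 2)))) ≈ 83147.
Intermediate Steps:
Function('J')(K) = Mul(171, K) (Function('J')(K) = Add(Mul(170, K), Add(Mul(2, K), Mul(-1, K))) = Add(Mul(170, K), K) = Mul(171, K))
M = Add(-81160, Mul(-513, Pow(15, Rational(1, 2)))) (M = Add(-101167, Mul(-1, Mul(171, Add(Pow(Add(Add(14, Mul(-1, -10)), 111), Rational(1, 2)), Mul(-1, 117))))) = Add(-101167, Mul(-1, Mul(171, Add(Pow(Add(Add(14, 10), 111), Rational(1, 2)), -117)))) = Add(-101167, Mul(-1, Mul(171, Add(Pow(Add(24, 111), Rational(1, 2)), -117)))) = Add(-101167, Mul(-1, Mul(171, Add(Pow(135, Rational(1, 2)), -117)))) = Add(-101167, Mul(-1, Mul(171, Add(Mul(3, Pow(15, Rational(1, 2))), -117)))) = Add(-101167, Mul(-1, Mul(171, Add(-117, Mul(3, Pow(15, Rational(1, 2))))))) = Add(-101167, Mul(-1, Add(-20007, Mul(513, Pow(15, Rational(1, 2)))))) = Add(-101167, Add(20007, Mul(-513, Pow(15, Rational(1, 2))))) = Add(-81160, Mul(-513, Pow(15, Rational(1, 2)))) ≈ -83147.)
Mul(-1, M) = Mul(-1, Add(-81160, Mul(-513, Pow(15, Rational(1, 2))))) = Add(81160, Mul(513, Pow(15, Rational(1, 2))))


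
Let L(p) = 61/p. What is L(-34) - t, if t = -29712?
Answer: 1010147/34 ≈ 29710.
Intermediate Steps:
L(-34) - t = 61/(-34) - 1*(-29712) = 61*(-1/34) + 29712 = -61/34 + 29712 = 1010147/34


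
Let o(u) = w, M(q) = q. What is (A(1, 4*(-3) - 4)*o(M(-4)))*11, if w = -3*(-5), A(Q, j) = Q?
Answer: 165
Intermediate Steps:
w = 15
o(u) = 15
(A(1, 4*(-3) - 4)*o(M(-4)))*11 = (1*15)*11 = 15*11 = 165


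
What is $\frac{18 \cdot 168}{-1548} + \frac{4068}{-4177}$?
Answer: $- \frac{525792}{179611} \approx -2.9274$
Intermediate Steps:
$\frac{18 \cdot 168}{-1548} + \frac{4068}{-4177} = 3024 \left(- \frac{1}{1548}\right) + 4068 \left(- \frac{1}{4177}\right) = - \frac{84}{43} - \frac{4068}{4177} = - \frac{525792}{179611}$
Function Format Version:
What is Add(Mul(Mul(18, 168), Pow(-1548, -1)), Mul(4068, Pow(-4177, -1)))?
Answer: Rational(-525792, 179611) ≈ -2.9274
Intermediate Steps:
Add(Mul(Mul(18, 168), Pow(-1548, -1)), Mul(4068, Pow(-4177, -1))) = Add(Mul(3024, Rational(-1, 1548)), Mul(4068, Rational(-1, 4177))) = Add(Rational(-84, 43), Rational(-4068, 4177)) = Rational(-525792, 179611)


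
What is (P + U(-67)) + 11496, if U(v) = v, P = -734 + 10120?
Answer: 20815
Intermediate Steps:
P = 9386
(P + U(-67)) + 11496 = (9386 - 67) + 11496 = 9319 + 11496 = 20815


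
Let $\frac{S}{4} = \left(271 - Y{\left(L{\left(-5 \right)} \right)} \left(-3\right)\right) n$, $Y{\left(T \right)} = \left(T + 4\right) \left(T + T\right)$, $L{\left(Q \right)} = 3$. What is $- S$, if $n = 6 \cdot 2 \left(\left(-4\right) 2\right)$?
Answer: $152448$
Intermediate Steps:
$Y{\left(T \right)} = 2 T \left(4 + T\right)$ ($Y{\left(T \right)} = \left(4 + T\right) 2 T = 2 T \left(4 + T\right)$)
$n = -96$ ($n = 12 \left(-8\right) = -96$)
$S = -152448$ ($S = 4 \left(271 - 2 \cdot 3 \left(4 + 3\right) \left(-3\right)\right) \left(-96\right) = 4 \left(271 - 2 \cdot 3 \cdot 7 \left(-3\right)\right) \left(-96\right) = 4 \left(271 - 42 \left(-3\right)\right) \left(-96\right) = 4 \left(271 - -126\right) \left(-96\right) = 4 \left(271 + 126\right) \left(-96\right) = 4 \cdot 397 \left(-96\right) = 4 \left(-38112\right) = -152448$)
$- S = \left(-1\right) \left(-152448\right) = 152448$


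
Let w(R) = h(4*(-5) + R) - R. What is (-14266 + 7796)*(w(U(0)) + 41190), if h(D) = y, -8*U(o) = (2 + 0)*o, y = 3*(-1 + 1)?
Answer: -266499300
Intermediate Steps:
y = 0 (y = 3*0 = 0)
U(o) = -o/4 (U(o) = -(2 + 0)*o/8 = -o/4)
h(D) = 0
w(R) = -R (w(R) = 0 - R = -R)
(-14266 + 7796)*(w(U(0)) + 41190) = (-14266 + 7796)*(-(-1)*0/4 + 41190) = -6470*(-1*0 + 41190) = -6470*(0 + 41190) = -6470*41190 = -266499300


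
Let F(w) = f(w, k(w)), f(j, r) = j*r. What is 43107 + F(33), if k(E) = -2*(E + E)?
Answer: 38751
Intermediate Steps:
k(E) = -4*E
F(w) = -4*w² (F(w) = w*(-4*w) = -4*w²)
43107 + F(33) = 43107 - 4*33² = 43107 - 4*1089 = 43107 - 4356 = 38751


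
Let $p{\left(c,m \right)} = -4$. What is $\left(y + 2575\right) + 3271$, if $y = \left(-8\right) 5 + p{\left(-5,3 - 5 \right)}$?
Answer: $5802$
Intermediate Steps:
$y = -44$ ($y = \left(-8\right) 5 - 4 = -40 - 4 = -44$)
$\left(y + 2575\right) + 3271 = \left(-44 + 2575\right) + 3271 = 2531 + 3271 = 5802$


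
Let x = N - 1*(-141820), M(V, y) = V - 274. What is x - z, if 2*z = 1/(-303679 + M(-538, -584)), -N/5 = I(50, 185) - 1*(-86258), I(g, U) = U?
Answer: -176845327889/608982 ≈ -2.9040e+5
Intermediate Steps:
N = -432215 (N = -5*(185 - 1*(-86258)) = -5*(185 + 86258) = -5*86443 = -432215)
M(V, y) = -274 + V
z = -1/608982 (z = 1/(2*(-303679 + (-274 - 538))) = 1/(2*(-303679 - 812)) = (½)/(-304491) = (½)*(-1/304491) = -1/608982 ≈ -1.6421e-6)
x = -290395 (x = -432215 - 1*(-141820) = -432215 + 141820 = -290395)
x - z = -290395 - 1*(-1/608982) = -290395 + 1/608982 = -176845327889/608982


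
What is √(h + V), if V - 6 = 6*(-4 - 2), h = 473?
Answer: √443 ≈ 21.048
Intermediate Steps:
V = -30 (V = 6 + 6*(-4 - 2) = 6 + 6*(-6) = 6 - 36 = -30)
√(h + V) = √(473 - 30) = √443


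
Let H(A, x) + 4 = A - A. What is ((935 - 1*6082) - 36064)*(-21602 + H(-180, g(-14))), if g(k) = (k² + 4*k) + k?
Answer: 890404866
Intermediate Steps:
g(k) = k² + 5*k
H(A, x) = -4 (H(A, x) = -4 + (A - A) = -4 + 0 = -4)
((935 - 1*6082) - 36064)*(-21602 + H(-180, g(-14))) = ((935 - 1*6082) - 36064)*(-21602 - 4) = ((935 - 6082) - 36064)*(-21606) = (-5147 - 36064)*(-21606) = -41211*(-21606) = 890404866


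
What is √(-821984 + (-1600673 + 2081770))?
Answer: I*√340887 ≈ 583.86*I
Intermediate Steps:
√(-821984 + (-1600673 + 2081770)) = √(-821984 + 481097) = √(-340887) = I*√340887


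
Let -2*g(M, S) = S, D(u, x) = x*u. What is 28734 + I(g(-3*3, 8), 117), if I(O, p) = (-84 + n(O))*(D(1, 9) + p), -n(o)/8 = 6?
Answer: 12102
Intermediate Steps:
D(u, x) = u*x
n(o) = -48 (n(o) = -8*6 = -48)
g(M, S) = -S/2
I(O, p) = -1188 - 132*p (I(O, p) = (-84 - 48)*(1*9 + p) = -132*(9 + p) = -1188 - 132*p)
28734 + I(g(-3*3, 8), 117) = 28734 + (-1188 - 132*117) = 28734 + (-1188 - 15444) = 28734 - 16632 = 12102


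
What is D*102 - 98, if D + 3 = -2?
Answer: -608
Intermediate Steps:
D = -5 (D = -3 - 2 = -5)
D*102 - 98 = -5*102 - 98 = -510 - 98 = -608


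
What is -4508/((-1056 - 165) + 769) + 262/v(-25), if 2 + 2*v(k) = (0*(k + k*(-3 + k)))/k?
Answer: -28479/113 ≈ -252.03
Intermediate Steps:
v(k) = -1 (v(k) = -1 + ((0*(k + k*(-3 + k)))/k)/2 = -1 + (0/k)/2 = -1 + (1/2)*0 = -1 + 0 = -1)
-4508/((-1056 - 165) + 769) + 262/v(-25) = -4508/((-1056 - 165) + 769) + 262/(-1) = -4508/(-1221 + 769) + 262*(-1) = -4508/(-452) - 262 = -4508*(-1/452) - 262 = 1127/113 - 262 = -28479/113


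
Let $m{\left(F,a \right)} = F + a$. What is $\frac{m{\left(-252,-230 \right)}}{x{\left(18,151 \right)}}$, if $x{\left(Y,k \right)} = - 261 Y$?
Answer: $\frac{241}{2349} \approx 0.1026$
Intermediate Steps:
$\frac{m{\left(-252,-230 \right)}}{x{\left(18,151 \right)}} = \frac{-252 - 230}{\left(-261\right) 18} = - \frac{482}{-4698} = \left(-482\right) \left(- \frac{1}{4698}\right) = \frac{241}{2349}$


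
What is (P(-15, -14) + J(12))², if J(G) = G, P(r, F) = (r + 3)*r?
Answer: 36864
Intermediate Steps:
P(r, F) = r*(3 + r) (P(r, F) = (3 + r)*r = r*(3 + r))
(P(-15, -14) + J(12))² = (-15*(3 - 15) + 12)² = (-15*(-12) + 12)² = (180 + 12)² = 192² = 36864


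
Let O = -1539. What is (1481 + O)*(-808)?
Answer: 46864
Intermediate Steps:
(1481 + O)*(-808) = (1481 - 1539)*(-808) = -58*(-808) = 46864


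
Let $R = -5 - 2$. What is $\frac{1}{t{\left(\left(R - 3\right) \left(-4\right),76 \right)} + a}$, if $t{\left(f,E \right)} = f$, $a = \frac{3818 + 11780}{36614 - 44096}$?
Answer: $\frac{3741}{141841} \approx 0.026375$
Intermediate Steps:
$R = -7$ ($R = -5 - 2 = -7$)
$a = - \frac{7799}{3741}$ ($a = \frac{15598}{-7482} = 15598 \left(- \frac{1}{7482}\right) = - \frac{7799}{3741} \approx -2.0847$)
$\frac{1}{t{\left(\left(R - 3\right) \left(-4\right),76 \right)} + a} = \frac{1}{\left(-7 - 3\right) \left(-4\right) - \frac{7799}{3741}} = \frac{1}{\left(-10\right) \left(-4\right) - \frac{7799}{3741}} = \frac{1}{40 - \frac{7799}{3741}} = \frac{1}{\frac{141841}{3741}} = \frac{3741}{141841}$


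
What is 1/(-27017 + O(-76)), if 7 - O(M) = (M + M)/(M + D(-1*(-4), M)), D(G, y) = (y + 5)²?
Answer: -4965/134104498 ≈ -3.7023e-5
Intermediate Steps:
D(G, y) = (5 + y)²
O(M) = 7 - 2*M/(M + (5 + M)²) (O(M) = 7 - (M + M)/(M + (5 + M)²) = 7 - 2*M/(M + (5 + M)²))
1/(-27017 + O(-76)) = 1/(-27017 + (5*(-76) + 7*(5 - 76)²)/(-76 + (5 - 76)²)) = 1/(-27017 + (-380 + 7*(-71)²)/(-76 + (-71)²)) = 1/(-27017 + (-380 + 7*5041)/(-76 + 5041)) = 1/(-27017 + (-380 + 35287)/4965) = 1/(-27017 + (1/4965)*34907) = 1/(-27017 + 34907/4965) = 1/(-134104498/4965) = -4965/134104498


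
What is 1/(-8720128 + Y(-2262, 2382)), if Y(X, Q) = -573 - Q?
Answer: -1/8723083 ≈ -1.1464e-7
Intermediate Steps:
1/(-8720128 + Y(-2262, 2382)) = 1/(-8720128 + (-573 - 1*2382)) = 1/(-8720128 + (-573 - 2382)) = 1/(-8720128 - 2955) = 1/(-8723083) = -1/8723083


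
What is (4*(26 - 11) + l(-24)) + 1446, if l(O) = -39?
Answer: 1467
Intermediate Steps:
(4*(26 - 11) + l(-24)) + 1446 = (4*(26 - 11) - 39) + 1446 = (4*15 - 39) + 1446 = (60 - 39) + 1446 = 21 + 1446 = 1467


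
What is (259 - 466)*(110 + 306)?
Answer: -86112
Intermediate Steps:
(259 - 466)*(110 + 306) = -207*416 = -86112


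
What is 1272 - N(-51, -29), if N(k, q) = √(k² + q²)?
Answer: 1272 - √3442 ≈ 1213.3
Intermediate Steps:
1272 - N(-51, -29) = 1272 - √((-51)² + (-29)²) = 1272 - √(2601 + 841) = 1272 - √3442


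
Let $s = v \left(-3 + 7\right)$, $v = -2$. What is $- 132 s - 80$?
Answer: $976$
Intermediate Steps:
$s = -8$ ($s = - 2 \left(-3 + 7\right) = \left(-2\right) 4 = -8$)
$- 132 s - 80 = \left(-132\right) \left(-8\right) - 80 = 1056 - 80 = 976$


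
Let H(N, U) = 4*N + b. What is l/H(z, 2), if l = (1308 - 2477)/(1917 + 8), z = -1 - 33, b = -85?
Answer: 167/60775 ≈ 0.0027478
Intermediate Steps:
z = -34
l = -167/275 (l = -1169/1925 = -1169*1/1925 = -167/275 ≈ -0.60727)
H(N, U) = -85 + 4*N (H(N, U) = 4*N - 85 = -85 + 4*N)
l/H(z, 2) = -167/(275*(-85 + 4*(-34))) = -167/(275*(-85 - 136)) = -167/275/(-221) = -167/275*(-1/221) = 167/60775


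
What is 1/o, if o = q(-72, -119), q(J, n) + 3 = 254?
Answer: 1/251 ≈ 0.0039841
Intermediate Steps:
q(J, n) = 251 (q(J, n) = -3 + 254 = 251)
o = 251
1/o = 1/251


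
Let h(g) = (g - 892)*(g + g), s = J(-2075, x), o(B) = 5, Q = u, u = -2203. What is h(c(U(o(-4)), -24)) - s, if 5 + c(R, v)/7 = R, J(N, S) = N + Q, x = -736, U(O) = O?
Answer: 4278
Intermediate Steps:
Q = -2203
J(N, S) = -2203 + N (J(N, S) = N - 2203 = -2203 + N)
c(R, v) = -35 + 7*R
s = -4278 (s = -2203 - 2075 = -4278)
h(g) = 2*g*(-892 + g) (h(g) = (-892 + g)*(2*g) = 2*g*(-892 + g))
h(c(U(o(-4)), -24)) - s = 2*(-35 + 7*5)*(-892 + (-35 + 7*5)) - 1*(-4278) = 2*(-35 + 35)*(-892 + (-35 + 35)) + 4278 = 2*0*(-892 + 0) + 4278 = 2*0*(-892) + 4278 = 0 + 4278 = 4278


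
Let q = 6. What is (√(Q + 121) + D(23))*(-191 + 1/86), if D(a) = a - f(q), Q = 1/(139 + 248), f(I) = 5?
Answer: -147825/43 - 5475*√503401/1849 ≈ -5538.7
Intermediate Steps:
Q = 1/387 ≈ 0.0025840
D(a) = -5 + a (D(a) = a - 1*5 = a - 5 = -5 + a)
(√(Q + 121) + D(23))*(-191 + 1/86) = (√(1/387 + 121) + (-5 + 23))*(-191 + 1/86) = (√(46828/387) + 18)*(-191 + 1/86) = (2*√503401/129 + 18)*(-16425/86) = (18 + 2*√503401/129)*(-16425/86) = -147825/43 - 5475*√503401/1849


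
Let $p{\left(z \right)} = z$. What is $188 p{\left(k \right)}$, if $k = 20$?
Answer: $3760$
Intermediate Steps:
$188 p{\left(k \right)} = 188 \cdot 20 = 3760$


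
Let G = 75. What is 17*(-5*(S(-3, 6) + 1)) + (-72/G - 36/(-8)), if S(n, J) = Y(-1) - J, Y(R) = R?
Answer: 25677/50 ≈ 513.54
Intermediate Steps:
S(n, J) = -1 - J
17*(-5*(S(-3, 6) + 1)) + (-72/G - 36/(-8)) = 17*(-5*((-1 - 1*6) + 1)) + (-72/75 - 36/(-8)) = 17*(-5*((-1 - 6) + 1)) + (-72*1/75 - 36*(-1/8)) = 17*(-5*(-7 + 1)) + (-24/25 + 9/2) = 17*(-5*(-6)) + 177/50 = 17*30 + 177/50 = 510 + 177/50 = 25677/50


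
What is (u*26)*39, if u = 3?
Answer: 3042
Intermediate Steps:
(u*26)*39 = (3*26)*39 = 78*39 = 3042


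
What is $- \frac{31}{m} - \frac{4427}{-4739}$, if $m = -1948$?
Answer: $\frac{8770705}{9231572} \approx 0.95008$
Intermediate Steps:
$- \frac{31}{m} - \frac{4427}{-4739} = - \frac{31}{-1948} - \frac{4427}{-4739} = \left(-31\right) \left(- \frac{1}{1948}\right) - - \frac{4427}{4739} = \frac{31}{1948} + \frac{4427}{4739} = \frac{8770705}{9231572}$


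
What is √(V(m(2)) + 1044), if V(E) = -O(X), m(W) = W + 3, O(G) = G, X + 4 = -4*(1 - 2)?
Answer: 6*√29 ≈ 32.311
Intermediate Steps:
X = 0 (X = -4 - 4*(1 - 2) = -4 - 4*(-1) = -4 + 4 = 0)
m(W) = 3 + W
V(E) = 0 (V(E) = -1*0 = 0)
√(V(m(2)) + 1044) = √(0 + 1044) = √1044 = 6*√29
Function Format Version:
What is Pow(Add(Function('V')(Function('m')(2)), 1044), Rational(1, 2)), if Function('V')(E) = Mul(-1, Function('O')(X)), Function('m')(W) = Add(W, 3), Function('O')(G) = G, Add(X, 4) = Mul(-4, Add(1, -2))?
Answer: Mul(6, Pow(29, Rational(1, 2))) ≈ 32.311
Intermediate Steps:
X = 0 (X = Add(-4, Mul(-4, Add(1, -2))) = Add(-4, Mul(-4, -1)) = Add(-4, 4) = 0)
Function('m')(W) = Add(3, W)
Function('V')(E) = 0 (Function('V')(E) = Mul(-1, 0) = 0)
Pow(Add(Function('V')(Function('m')(2)), 1044), Rational(1, 2)) = Pow(Add(0, 1044), Rational(1, 2)) = Pow(1044, Rational(1, 2)) = Mul(6, Pow(29, Rational(1, 2)))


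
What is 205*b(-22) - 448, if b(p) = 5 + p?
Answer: -3933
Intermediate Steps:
205*b(-22) - 448 = 205*(5 - 22) - 448 = 205*(-17) - 448 = -3485 - 448 = -3933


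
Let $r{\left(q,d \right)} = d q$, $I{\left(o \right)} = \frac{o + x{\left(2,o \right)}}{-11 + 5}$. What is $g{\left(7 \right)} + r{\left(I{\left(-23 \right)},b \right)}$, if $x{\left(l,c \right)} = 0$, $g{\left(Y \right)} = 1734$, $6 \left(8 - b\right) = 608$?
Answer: $\frac{12386}{9} \approx 1376.2$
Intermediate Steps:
$b = - \frac{280}{3}$ ($b = 8 - \frac{304}{3} = - \frac{280}{3} \approx -93.333$)
$I{\left(o \right)} = - \frac{o}{6}$ ($I{\left(o \right)} = \frac{o + 0}{-11 + 5} = \frac{o}{-6} = o \left(- \frac{1}{6}\right) = - \frac{o}{6}$)
$g{\left(7 \right)} + r{\left(I{\left(-23 \right)},b \right)} = 1734 - \frac{280 \left(\left(- \frac{1}{6}\right) \left(-23\right)\right)}{3} = 1734 - \frac{3220}{9} = \frac{12386}{9}$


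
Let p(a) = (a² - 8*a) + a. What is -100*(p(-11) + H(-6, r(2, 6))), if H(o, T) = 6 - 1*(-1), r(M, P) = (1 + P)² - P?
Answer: -20500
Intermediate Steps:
H(o, T) = 7 (H(o, T) = 6 + 1 = 7)
p(a) = a² - 7*a
-100*(p(-11) + H(-6, r(2, 6))) = -100*(-11*(-7 - 11) + 7) = -100*(-11*(-18) + 7) = -100*(198 + 7) = -100*205 = -20500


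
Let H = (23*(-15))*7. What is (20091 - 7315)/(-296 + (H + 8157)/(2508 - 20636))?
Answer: -10527424/244165 ≈ -43.116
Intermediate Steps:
H = -2415 (H = -345*7 = -2415)
(20091 - 7315)/(-296 + (H + 8157)/(2508 - 20636)) = (20091 - 7315)/(-296 + (-2415 + 8157)/(2508 - 20636)) = 12776/(-296 + 5742/(-18128)) = 12776/(-296 + 5742*(-1/18128)) = 12776/(-296 - 261/824) = 12776/(-244165/824) = 12776*(-824/244165) = -10527424/244165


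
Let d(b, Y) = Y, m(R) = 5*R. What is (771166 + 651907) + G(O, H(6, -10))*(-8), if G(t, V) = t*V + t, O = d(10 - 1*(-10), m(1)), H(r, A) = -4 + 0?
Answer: 1423193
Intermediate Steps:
H(r, A) = -4
O = 5 (O = 5*1 = 5)
G(t, V) = t + V*t (G(t, V) = V*t + t = t + V*t)
(771166 + 651907) + G(O, H(6, -10))*(-8) = (771166 + 651907) + (5*(1 - 4))*(-8) = 1423073 + (5*(-3))*(-8) = 1423073 - 15*(-8) = 1423073 + 120 = 1423193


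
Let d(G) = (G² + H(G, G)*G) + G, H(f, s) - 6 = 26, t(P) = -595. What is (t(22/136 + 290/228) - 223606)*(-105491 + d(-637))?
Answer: -62609698657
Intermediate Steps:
H(f, s) = 32 (H(f, s) = 6 + 26 = 32)
d(G) = G² + 33*G (d(G) = (G² + 32*G) + G = G² + 33*G)
(t(22/136 + 290/228) - 223606)*(-105491 + d(-637)) = (-595 - 223606)*(-105491 - 637*(33 - 637)) = -224201*(-105491 - 637*(-604)) = -224201*(-105491 + 384748) = -224201*279257 = -62609698657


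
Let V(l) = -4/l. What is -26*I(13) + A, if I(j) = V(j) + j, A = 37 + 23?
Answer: -270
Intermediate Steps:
A = 60
I(j) = j - 4/j (I(j) = -4/j + j = j - 4/j)
-26*I(13) + A = -26*(13 - 4/13) + 60 = -26*165/13 + 60 = -330 + 60 = -270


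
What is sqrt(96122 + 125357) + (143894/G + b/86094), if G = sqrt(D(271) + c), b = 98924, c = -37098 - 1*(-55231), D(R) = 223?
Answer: 49462/43047 + sqrt(221479) + 71947*sqrt(4589)/4589 ≈ 1533.8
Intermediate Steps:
c = 18133 (c = -37098 + 55231 = 18133)
G = 2*sqrt(4589) (G = sqrt(223 + 18133) = sqrt(18356) = 2*sqrt(4589) ≈ 135.48)
sqrt(96122 + 125357) + (143894/G + b/86094) = sqrt(96122 + 125357) + (143894/((2*sqrt(4589))) + 98924/86094) = sqrt(221479) + (143894*(sqrt(4589)/9178) + 98924*(1/86094)) = sqrt(221479) + (71947*sqrt(4589)/4589 + 49462/43047) = sqrt(221479) + (49462/43047 + 71947*sqrt(4589)/4589) = 49462/43047 + sqrt(221479) + 71947*sqrt(4589)/4589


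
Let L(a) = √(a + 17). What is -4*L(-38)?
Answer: -4*I*√21 ≈ -18.33*I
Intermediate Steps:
L(a) = √(17 + a)
-4*L(-38) = -4*√(17 - 38) = -4*I*√21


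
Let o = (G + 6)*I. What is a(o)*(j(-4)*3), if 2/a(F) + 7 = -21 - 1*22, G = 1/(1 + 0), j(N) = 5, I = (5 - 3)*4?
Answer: -⅗ ≈ -0.60000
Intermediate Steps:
I = 8 (I = 2*4 = 8)
G = 1 (G = 1/1 = 1)
o = 56 (o = (1 + 6)*8 = 7*8 = 56)
a(F) = -1/25 (a(F) = 2/(-7 + (-21 - 1*22)) = 2/(-7 + (-21 - 22)) = 2/(-7 - 43) = 2/(-50) = 2*(-1/50) = -1/25)
a(o)*(j(-4)*3) = -3/5 = -1/25*15 = -⅗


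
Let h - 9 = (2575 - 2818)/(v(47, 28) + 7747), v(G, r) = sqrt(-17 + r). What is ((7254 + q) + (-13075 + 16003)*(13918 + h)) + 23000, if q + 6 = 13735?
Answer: 1224990951079017/30007999 + 355752*sqrt(11)/30007999 ≈ 4.0822e+7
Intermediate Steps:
q = 13729 (q = -6 + 13735 = 13729)
h = 9 - 243/(7747 + sqrt(11)) (h = 9 + (2575 - 2818)/(sqrt(-17 + 28) + 7747) = 9 - 243/(sqrt(11) + 7747) = 9 - 243/(7747 + sqrt(11)) ≈ 8.9686)
((7254 + q) + (-13075 + 16003)*(13918 + h)) + 23000 = ((7254 + 13729) + (-13075 + 16003)*(13918 + (538261461/60015998 + 243*sqrt(11)/60015998))) + 23000 = (20983 + 2928*(835840921625/60015998 + 243*sqrt(11)/60015998)) + 23000 = (20983 + (1223671109259000/30007999 + 355752*sqrt(11)/30007999)) + 23000 = (1224300767102017/30007999 + 355752*sqrt(11)/30007999) + 23000 = 1224990951079017/30007999 + 355752*sqrt(11)/30007999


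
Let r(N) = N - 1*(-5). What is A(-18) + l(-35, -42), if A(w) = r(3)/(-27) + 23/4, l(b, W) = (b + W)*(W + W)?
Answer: 699133/108 ≈ 6473.5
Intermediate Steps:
l(b, W) = 2*W*(W + b) (l(b, W) = (W + b)*(2*W) = 2*W*(W + b))
r(N) = 5 + N (r(N) = N + 5 = 5 + N)
A(w) = 589/108 (A(w) = (5 + 3)/(-27) + 23/4 = 8*(-1/27) + 23*(¼) = -8/27 + 23/4 = 589/108)
A(-18) + l(-35, -42) = 589/108 + 2*(-42)*(-42 - 35) = 589/108 + 2*(-42)*(-77) = 589/108 + 6468 = 699133/108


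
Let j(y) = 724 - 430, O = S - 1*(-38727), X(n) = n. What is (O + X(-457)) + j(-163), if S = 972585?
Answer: 1011149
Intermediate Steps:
O = 1011312 (O = 972585 - 1*(-38727) = 972585 + 38727 = 1011312)
j(y) = 294
(O + X(-457)) + j(-163) = (1011312 - 457) + 294 = 1010855 + 294 = 1011149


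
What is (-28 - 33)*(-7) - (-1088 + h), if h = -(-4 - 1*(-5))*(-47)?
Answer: 1468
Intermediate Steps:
h = 47 (h = -(-4 + 5)*(-47) = -1*1*(-47) = -1*(-47) = 47)
(-28 - 33)*(-7) - (-1088 + h) = (-28 - 33)*(-7) - (-1088 + 47) = -61*(-7) - 1*(-1041) = 427 + 1041 = 1468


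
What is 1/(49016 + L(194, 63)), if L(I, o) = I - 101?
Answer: 1/49109 ≈ 2.0363e-5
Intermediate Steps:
L(I, o) = -101 + I
1/(49016 + L(194, 63)) = 1/(49016 + (-101 + 194)) = 1/(49016 + 93) = 1/49109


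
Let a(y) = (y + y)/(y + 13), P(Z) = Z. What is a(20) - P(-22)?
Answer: 766/33 ≈ 23.212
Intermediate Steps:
a(y) = 2*y/(13 + y) (a(y) = (2*y)/(13 + y) = 2*y/(13 + y))
a(20) - P(-22) = 2*20/(13 + 20) - 1*(-22) = 2*20/33 + 22 = 2*20*(1/33) + 22 = 40/33 + 22 = 766/33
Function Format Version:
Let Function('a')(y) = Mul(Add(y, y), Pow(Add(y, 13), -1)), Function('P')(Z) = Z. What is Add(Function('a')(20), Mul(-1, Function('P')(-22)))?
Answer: Rational(766, 33) ≈ 23.212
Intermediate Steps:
Function('a')(y) = Mul(2, y, Pow(Add(13, y), -1)) (Function('a')(y) = Mul(Mul(2, y), Pow(Add(13, y), -1)) = Mul(2, y, Pow(Add(13, y), -1)))
Add(Function('a')(20), Mul(-1, Function('P')(-22))) = Add(Mul(2, 20, Pow(Add(13, 20), -1)), Mul(-1, -22)) = Add(Mul(2, 20, Pow(33, -1)), 22) = Add(Mul(2, 20, Rational(1, 33)), 22) = Add(Rational(40, 33), 22) = Rational(766, 33)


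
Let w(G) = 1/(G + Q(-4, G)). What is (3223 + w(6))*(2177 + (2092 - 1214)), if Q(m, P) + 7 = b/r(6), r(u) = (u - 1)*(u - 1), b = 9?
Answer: 157463865/16 ≈ 9.8415e+6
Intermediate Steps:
r(u) = (-1 + u)**2 (r(u) = (-1 + u)*(-1 + u) = (-1 + u)**2)
Q(m, P) = -166/25 (Q(m, P) = -7 + 9/((-1 + 6)**2) = -7 + 9/(5**2) = -7 + 9/25 = -166/25)
w(G) = 1/(-166/25 + G) (w(G) = 1/(G - 166/25) = 1/(-166/25 + G))
(3223 + w(6))*(2177 + (2092 - 1214)) = (3223 + 25/(-166 + 25*6))*(2177 + (2092 - 1214)) = (3223 + 25/(-166 + 150))*(2177 + 878) = (3223 + 25/(-16))*3055 = (3223 + 25*(-1/16))*3055 = (3223 - 25/16)*3055 = (51543/16)*3055 = 157463865/16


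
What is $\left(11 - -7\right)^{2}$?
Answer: $324$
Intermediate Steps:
$\left(11 - -7\right)^{2} = \left(11 + 7\right)^{2} = 18^{2} = 324$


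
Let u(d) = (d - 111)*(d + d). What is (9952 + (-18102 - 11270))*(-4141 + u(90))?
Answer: 153825820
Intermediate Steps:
u(d) = 2*d*(-111 + d) (u(d) = (-111 + d)*(2*d) = 2*d*(-111 + d))
(9952 + (-18102 - 11270))*(-4141 + u(90)) = (9952 + (-18102 - 11270))*(-4141 + 2*90*(-111 + 90)) = (9952 - 29372)*(-4141 + 2*90*(-21)) = -19420*(-4141 - 3780) = -19420*(-7921) = 153825820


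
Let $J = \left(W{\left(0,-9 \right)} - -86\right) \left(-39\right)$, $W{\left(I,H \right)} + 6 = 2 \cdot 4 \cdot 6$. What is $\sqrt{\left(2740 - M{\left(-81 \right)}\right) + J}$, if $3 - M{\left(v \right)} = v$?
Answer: $4 i \sqrt{146} \approx 48.332 i$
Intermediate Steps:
$M{\left(v \right)} = 3 - v$
$W{\left(I,H \right)} = 42$ ($W{\left(I,H \right)} = -6 + 2 \cdot 4 \cdot 6 = -6 + 8 \cdot 6 = -6 + 48 = 42$)
$J = -4992$ ($J = \left(42 - -86\right) \left(-39\right) = \left(42 + 86\right) \left(-39\right) = 128 \left(-39\right) = -4992$)
$\sqrt{\left(2740 - M{\left(-81 \right)}\right) + J} = \sqrt{\left(2740 - \left(3 - -81\right)\right) - 4992} = \sqrt{\left(2740 - \left(3 + 81\right)\right) - 4992} = \sqrt{\left(2740 - 84\right) - 4992} = \sqrt{2656 - 4992} = \sqrt{-2336} = 4 i \sqrt{146}$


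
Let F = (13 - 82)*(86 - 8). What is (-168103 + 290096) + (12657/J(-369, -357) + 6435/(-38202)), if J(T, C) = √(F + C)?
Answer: 1553456717/12734 - 4219*I*√5739/1913 ≈ 1.2199e+5 - 167.08*I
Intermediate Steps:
F = -5382 (F = -69*78 = -5382)
J(T, C) = √(-5382 + C)
(-168103 + 290096) + (12657/J(-369, -357) + 6435/(-38202)) = (-168103 + 290096) + (12657/(√(-5382 - 357)) + 6435/(-38202)) = 121993 + (12657/(√(-5739)) + 6435*(-1/38202)) = 121993 + (12657/((I*√5739)) - 2145/12734) = 121993 + (12657*(-I*√5739/5739) - 2145/12734) = 121993 + (-4219*I*√5739/1913 - 2145/12734) = 121993 + (-2145/12734 - 4219*I*√5739/1913) = 1553456717/12734 - 4219*I*√5739/1913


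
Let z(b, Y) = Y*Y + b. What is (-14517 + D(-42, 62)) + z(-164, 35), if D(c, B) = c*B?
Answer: -16060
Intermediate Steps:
z(b, Y) = b + Y**2 (z(b, Y) = Y**2 + b = b + Y**2)
D(c, B) = B*c
(-14517 + D(-42, 62)) + z(-164, 35) = (-14517 + 62*(-42)) + (-164 + 35**2) = (-14517 - 2604) + (-164 + 1225) = -17121 + 1061 = -16060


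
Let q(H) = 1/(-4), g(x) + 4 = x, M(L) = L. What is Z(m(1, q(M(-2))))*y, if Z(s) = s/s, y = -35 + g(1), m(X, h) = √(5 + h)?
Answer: -38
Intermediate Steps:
g(x) = -4 + x
q(H) = -¼
y = -38 (y = -35 + (-4 + 1) = -35 - 3 = -38)
Z(s) = 1
Z(m(1, q(M(-2))))*y = 1*(-38) = -38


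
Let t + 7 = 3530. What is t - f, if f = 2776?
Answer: 747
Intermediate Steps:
t = 3523 (t = -7 + 3530 = 3523)
t - f = 3523 - 1*2776 = 3523 - 2776 = 747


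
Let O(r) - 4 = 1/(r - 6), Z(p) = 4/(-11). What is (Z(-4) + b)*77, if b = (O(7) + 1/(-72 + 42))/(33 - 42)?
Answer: -19033/270 ≈ -70.493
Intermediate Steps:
Z(p) = -4/11 (Z(p) = 4*(-1/11) = -4/11)
O(r) = 4 + 1/(-6 + r) (O(r) = 4 + 1/(r - 6) = 4 + 1/(-6 + r))
b = -149/270 (b = ((-23 + 4*7)/(-6 + 7) + 1/(-72 + 42))/(33 - 42) = ((-23 + 28)/1 + 1/(-30))/(-9) = (1*5 - 1/30)*(-⅑) = (5 - 1/30)*(-⅑) = (149/30)*(-⅑) = -149/270 ≈ -0.55185)
(Z(-4) + b)*77 = (-4/11 - 149/270)*77 = -2719/2970*77 = -19033/270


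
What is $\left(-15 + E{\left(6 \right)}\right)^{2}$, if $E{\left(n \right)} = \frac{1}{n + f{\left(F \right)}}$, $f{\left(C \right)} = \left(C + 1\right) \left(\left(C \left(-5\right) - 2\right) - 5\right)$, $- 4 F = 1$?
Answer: $\frac{151321}{729} \approx 207.57$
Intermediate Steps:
$F = - \frac{1}{4}$ ($F = \left(- \frac{1}{4}\right) 1 = - \frac{1}{4} \approx -0.25$)
$f{\left(C \right)} = \left(1 + C\right) \left(-7 - 5 C\right)$ ($f{\left(C \right)} = \left(1 + C\right) \left(\left(- 5 C - 2\right) - 5\right) = \left(1 + C\right) \left(\left(-2 - 5 C\right) - 5\right) = \left(1 + C\right) \left(-7 - 5 C\right)$)
$E{\left(n \right)} = \frac{1}{- \frac{69}{16} + n}$ ($E{\left(n \right)} = \frac{1}{n - \left(4 + \frac{5}{16}\right)} = \frac{1}{n - \frac{69}{16}} = \frac{1}{- \frac{69}{16} + n}$)
$\left(-15 + E{\left(6 \right)}\right)^{2} = \left(-15 + \frac{16}{-69 + 16 \cdot 6}\right)^{2} = \left(-15 + \frac{16}{-69 + 96}\right)^{2} = \left(-15 + \frac{16}{27}\right)^{2} = \left(- \frac{389}{27}\right)^{2} = \frac{151321}{729}$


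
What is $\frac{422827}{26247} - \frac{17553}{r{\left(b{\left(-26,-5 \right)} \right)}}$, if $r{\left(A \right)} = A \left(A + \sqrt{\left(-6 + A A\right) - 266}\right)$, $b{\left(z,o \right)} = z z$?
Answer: $- \frac{345704647}{7139184} + \frac{17553 \sqrt{446}}{5746} \approx 16.09$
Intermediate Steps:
$b{\left(z,o \right)} = z^{2}$
$r{\left(A \right)} = A \left(A + \sqrt{-272 + A^{2}}\right)$ ($r{\left(A \right)} = A \left(A + \sqrt{\left(-6 + A^{2}\right) - 266}\right) = A \left(A + \sqrt{-272 + A^{2}}\right)$)
$\frac{422827}{26247} - \frac{17553}{r{\left(b{\left(-26,-5 \right)} \right)}} = \frac{422827}{26247} - \frac{17553}{\left(-26\right)^{2} \left(\left(-26\right)^{2} + \sqrt{-272 + \left(\left(-26\right)^{2}\right)^{2}}\right)} = 422827 \cdot \frac{1}{26247} - \frac{17553}{676 \left(676 + \sqrt{-272 + 676^{2}}\right)} = \frac{422827}{26247} - \frac{17553}{676 \left(676 + \sqrt{-272 + 456976}\right)} = \frac{422827}{26247} - \frac{17553}{676 \left(676 + \sqrt{456704}\right)} = \frac{422827}{26247} - \frac{17553}{676 \left(676 + 32 \sqrt{446}\right)} = \frac{422827}{26247} - \frac{17553}{456976 + 21632 \sqrt{446}}$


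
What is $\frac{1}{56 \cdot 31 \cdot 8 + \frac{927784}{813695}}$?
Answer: $\frac{813695}{11301523944} \approx 7.1999 \cdot 10^{-5}$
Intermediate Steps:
$\frac{1}{56 \cdot 31 \cdot 8 + \frac{927784}{813695}} = \frac{1}{1736 \cdot 8 + 927784 \cdot \frac{1}{813695}} = \frac{1}{13888 + \frac{927784}{813695}} = \frac{1}{\frac{11301523944}{813695}} = \frac{813695}{11301523944}$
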